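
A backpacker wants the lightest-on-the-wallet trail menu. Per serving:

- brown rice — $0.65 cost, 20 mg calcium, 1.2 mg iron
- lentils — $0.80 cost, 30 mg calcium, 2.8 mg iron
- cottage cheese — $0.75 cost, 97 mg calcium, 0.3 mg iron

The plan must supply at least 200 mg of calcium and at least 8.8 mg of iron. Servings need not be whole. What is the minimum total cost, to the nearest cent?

An LP optimum is at a vertex; with two nutrient constraints at most two foods are used. Check each candidate.
brown rice only: max(200/20, 8.8/1.2) = 10 servings → $6.50.
lentils only: max(200/30, 8.8/2.8) = 6.667 servings → $5.33.
cottage cheese only: max(200/97, 8.8/0.3) = 29.33 servings → $22.00.
brown rice + lentils: the both-tight solution has a negative serving — not a feasible corner.
brown rice + cottage cheese with both tight: 7.188 servings and 0.5797 servings → $5.11.
lentils + cottage cheese with both tight: 3.022 servings and 1.127 servings → $3.26.
The minimum over all feasible corners is $3.26.

$3.26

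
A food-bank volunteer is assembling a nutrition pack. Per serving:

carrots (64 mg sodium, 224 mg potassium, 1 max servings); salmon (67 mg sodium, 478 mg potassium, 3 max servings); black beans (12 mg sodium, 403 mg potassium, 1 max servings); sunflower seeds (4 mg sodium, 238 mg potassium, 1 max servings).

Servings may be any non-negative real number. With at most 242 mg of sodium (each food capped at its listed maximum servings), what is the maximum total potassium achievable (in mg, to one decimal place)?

2162.5 mg

Potassium per mg sodium: sunflower seeds 59.5, black beans 33.58, salmon 7.134, carrots 3.5.
Take 1 serving of sunflower seeds: uses 4 mg sodium, +238.0 mg potassium (running total 238.0 mg).
Take 1 serving of black beans: uses 12 mg sodium, +403.0 mg potassium (running total 641.0 mg).
Take 3 servings of salmon: uses 201 mg sodium, +1434.0 mg potassium (running total 2075.0 mg).
Take 0.3906 servings of carrots: uses 25 mg sodium, +87.5 mg potassium (running total 2162.5 mg).
Greedy by best ratio exhausts the sodium allowance optimally: 2162.5 mg.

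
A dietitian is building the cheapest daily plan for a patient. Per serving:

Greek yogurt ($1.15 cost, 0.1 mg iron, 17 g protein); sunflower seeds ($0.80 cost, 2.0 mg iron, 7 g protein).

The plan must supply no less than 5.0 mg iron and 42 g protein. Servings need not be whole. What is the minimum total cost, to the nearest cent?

$3.63

A basic optimal solution has at most two foods positive. Try each food alone and each pair with both targets met exactly.
Greek yogurt only: max(5.0/0.1, 42/17) = 50 servings → $57.50.
sunflower seeds only: max(5.0/2.0, 42/7) = 6 servings → $4.80.
Greek yogurt + sunflower seeds with both tight: 1.471 servings and 2.426 servings → $3.63.
The minimum over all feasible corners is $3.63.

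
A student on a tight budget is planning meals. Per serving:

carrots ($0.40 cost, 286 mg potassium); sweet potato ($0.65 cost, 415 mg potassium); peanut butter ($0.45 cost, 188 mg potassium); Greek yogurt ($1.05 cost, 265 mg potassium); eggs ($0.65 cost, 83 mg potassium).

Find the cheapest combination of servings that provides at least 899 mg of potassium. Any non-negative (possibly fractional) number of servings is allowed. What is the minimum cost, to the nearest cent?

Cost per mg of potassium: carrots $0.0014, sweet potato $0.0016, peanut butter $0.0024, Greek yogurt $0.0040, eggs $0.0078.
With no serving limits, use only carrots: 899 mg / 286 mg = 3.143 servings × $0.40 = $1.26.

$1.26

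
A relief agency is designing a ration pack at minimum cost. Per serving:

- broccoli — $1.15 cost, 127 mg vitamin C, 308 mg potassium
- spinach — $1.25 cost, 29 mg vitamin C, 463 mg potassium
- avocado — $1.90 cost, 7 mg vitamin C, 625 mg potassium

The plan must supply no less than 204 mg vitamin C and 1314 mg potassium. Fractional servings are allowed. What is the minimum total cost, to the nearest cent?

$3.91

broccoli only: max(204/127, 1314/308) = 4.266 servings → $4.91.
spinach only: max(204/29, 1314/463) = 7.034 servings → $8.79.
avocado only: max(204/7, 1314/625) = 29.14 servings → $55.37.
broccoli + spinach with both tight: 1.13 servings and 2.086 servings → $3.91.
broccoli + avocado with both tight: 1.532 servings and 1.347 servings → $4.32.
spinach + avocado with both targets exact would need a negative amount; discard.
Cheapest feasible corner: $3.91.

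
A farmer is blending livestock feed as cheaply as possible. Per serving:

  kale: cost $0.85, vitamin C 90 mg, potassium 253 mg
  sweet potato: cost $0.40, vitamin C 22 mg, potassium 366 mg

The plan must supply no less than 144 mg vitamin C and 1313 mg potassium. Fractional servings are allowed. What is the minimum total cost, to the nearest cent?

The cheapest plan sits at a corner of the feasible region — with two constraints it uses at most two foods.
kale only: max(144/90, 1313/253) = 5.19 servings → $4.41.
sweet potato only: max(144/22, 1313/366) = 6.545 servings → $2.62.
kale + sweet potato with both tight: 0.8701 servings and 2.986 servings → $1.93.
The minimum over all feasible corners is $1.93.

$1.93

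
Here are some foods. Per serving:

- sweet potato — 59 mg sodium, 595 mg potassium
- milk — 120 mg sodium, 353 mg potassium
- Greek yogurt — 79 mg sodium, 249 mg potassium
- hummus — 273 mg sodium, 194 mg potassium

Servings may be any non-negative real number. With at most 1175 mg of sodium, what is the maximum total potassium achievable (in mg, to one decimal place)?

Potassium per mg sodium: sweet potato 10.08, Greek yogurt 3.152, milk 2.942, hummus 0.7106.
With no serving limits, spend the whole sodium allowance on sweet potato: 1175 mg / 59 mg × 595 mg = 11849.6 mg.

11849.6 mg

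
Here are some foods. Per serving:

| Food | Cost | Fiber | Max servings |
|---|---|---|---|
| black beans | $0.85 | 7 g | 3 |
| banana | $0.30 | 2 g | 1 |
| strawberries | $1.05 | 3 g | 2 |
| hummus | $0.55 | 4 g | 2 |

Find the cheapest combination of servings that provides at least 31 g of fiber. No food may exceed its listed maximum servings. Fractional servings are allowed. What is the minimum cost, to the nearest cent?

Cost per g of fiber: black beans $0.1214, hummus $0.1375, banana $0.1500, strawberries $0.3500.
Take 3 servings of black beans: +21.0 g fiber for $2.55 (total $2.55, still need 10.0 g).
Take 2 servings of hummus: +8.0 g fiber for $1.10 (total $3.65, still need 2.0 g).
Take 1 serving of banana: +2.0 g fiber for $0.30 (total $3.95, still need 0.0 g).
Greedy by cheapest-per-g is optimal for a single linear constraint, so the minimum cost is $3.95.

$3.95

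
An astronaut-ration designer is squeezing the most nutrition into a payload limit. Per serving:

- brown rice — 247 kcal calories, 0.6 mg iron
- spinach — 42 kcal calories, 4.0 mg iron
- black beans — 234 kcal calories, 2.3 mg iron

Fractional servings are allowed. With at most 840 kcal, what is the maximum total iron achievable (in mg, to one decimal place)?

80.0 mg

Iron per kcal: spinach 0.09524, black beans 0.009829, brown rice 0.002429.
With no serving limits, spend the whole calories allowance on spinach: 840 kcal / 42 kcal × 4.0 mg = 80.0 mg.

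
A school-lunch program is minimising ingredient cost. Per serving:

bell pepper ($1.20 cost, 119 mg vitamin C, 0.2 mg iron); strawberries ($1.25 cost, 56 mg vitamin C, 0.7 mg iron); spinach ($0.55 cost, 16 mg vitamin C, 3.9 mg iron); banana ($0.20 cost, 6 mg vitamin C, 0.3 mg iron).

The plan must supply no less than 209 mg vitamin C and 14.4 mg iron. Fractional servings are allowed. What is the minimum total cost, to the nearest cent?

$3.52

At the optimum either one food covers both requirements or two foods hit both targets exactly; no other combination can be cheaper.
bell pepper only: max(209/119, 14.4/0.2) = 72 servings → $86.40.
strawberries only: max(209/56, 14.4/0.7) = 20.57 servings → $25.71.
spinach only: max(209/16, 14.4/3.9) = 13.06 servings → $7.18.
banana only: max(209/6, 14.4/0.3) = 48 servings → $9.60.
bell pepper + strawberries: the both-tight solution has a negative serving — not a feasible corner.
bell pepper + spinach with both tight: 1.269 servings and 3.627 servings → $3.52.
bell pepper + banana: the both-tight solution has a negative serving — not a feasible corner.
strawberries + spinach with both tight: 2.822 servings and 3.186 servings → $5.28.
strawberries + banana with both targets exact would need a negative amount; discard.
spinach + banana with both tight: 1.274 servings and 31.44 servings → $6.99.
Cheapest feasible corner: $3.52.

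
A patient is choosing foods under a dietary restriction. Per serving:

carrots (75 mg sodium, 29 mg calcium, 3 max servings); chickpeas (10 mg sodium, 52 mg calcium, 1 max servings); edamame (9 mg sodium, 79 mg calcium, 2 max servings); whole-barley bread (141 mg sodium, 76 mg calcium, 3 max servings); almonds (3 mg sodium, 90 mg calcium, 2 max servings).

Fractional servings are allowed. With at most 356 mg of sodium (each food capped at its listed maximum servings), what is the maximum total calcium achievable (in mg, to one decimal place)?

563.6 mg

Calcium per mg sodium: almonds 30, edamame 8.778, chickpeas 5.2, whole-barley bread 0.539, carrots 0.3867.
Take 2 servings of almonds: uses 6 mg sodium, +180.0 mg calcium (running total 180.0 mg).
Take 2 servings of edamame: uses 18 mg sodium, +158.0 mg calcium (running total 338.0 mg).
Take 1 serving of chickpeas: uses 10 mg sodium, +52.0 mg calcium (running total 390.0 mg).
Take 2.284 servings of whole-barley bread: uses 322 mg sodium, +173.6 mg calcium (running total 563.6 mg).
Filling greedily by calcium-per-mg sodium is optimal for one linear limit, giving 563.6 mg.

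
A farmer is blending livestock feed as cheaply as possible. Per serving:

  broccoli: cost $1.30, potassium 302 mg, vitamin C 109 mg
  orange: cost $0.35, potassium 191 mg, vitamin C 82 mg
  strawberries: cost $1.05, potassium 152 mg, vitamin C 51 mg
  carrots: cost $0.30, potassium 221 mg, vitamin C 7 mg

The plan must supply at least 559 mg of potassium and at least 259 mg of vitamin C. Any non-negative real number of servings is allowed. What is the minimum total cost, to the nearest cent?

broccoli only: max(559/302, 259/109) = 2.376 servings → $3.09.
orange only: max(559/191, 259/82) = 3.159 servings → $1.11.
strawberries only: max(559/152, 259/51) = 5.078 servings → $5.33.
carrots only: max(559/221, 259/7) = 37 servings → $11.10.
broccoli + orange: intersection lies outside the first quadrant.
broccoli + strawberries: the both-tight solution has a negative serving — not a feasible corner.
broccoli + carrots: intersection lies outside the first quadrant.
orange + strawberries: intersection lies outside the first quadrant.
orange + carrots: intersection lies outside the first quadrant.
strawberries + carrots: the both-tight solution has a negative serving — not a feasible corner.
The minimum over all feasible corners is $1.11.

$1.11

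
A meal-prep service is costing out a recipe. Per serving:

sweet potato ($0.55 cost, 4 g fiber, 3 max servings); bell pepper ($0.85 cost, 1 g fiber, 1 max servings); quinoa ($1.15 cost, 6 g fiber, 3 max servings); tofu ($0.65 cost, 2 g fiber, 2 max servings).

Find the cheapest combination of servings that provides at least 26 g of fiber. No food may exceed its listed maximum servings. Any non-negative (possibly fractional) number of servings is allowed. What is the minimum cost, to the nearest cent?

Cost per g of fiber: sweet potato $0.1375, quinoa $0.1917, tofu $0.3250, bell pepper $0.8500.
Take 3 servings of sweet potato: +12.0 g fiber for $1.65 (total $1.65, still need 14.0 g).
Take 2.333 servings of quinoa: +14.0 g fiber for $2.68 (total $4.33, still need 0.0 g).
Greedy by cheapest-per-g is optimal for a single linear constraint, so the minimum cost is $4.33.

$4.33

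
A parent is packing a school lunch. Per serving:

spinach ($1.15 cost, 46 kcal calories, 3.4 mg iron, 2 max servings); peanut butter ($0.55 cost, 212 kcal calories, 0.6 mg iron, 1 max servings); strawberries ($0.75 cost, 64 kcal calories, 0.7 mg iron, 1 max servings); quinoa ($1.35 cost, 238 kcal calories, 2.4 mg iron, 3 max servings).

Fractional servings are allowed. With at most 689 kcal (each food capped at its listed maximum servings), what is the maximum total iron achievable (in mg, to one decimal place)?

Iron per kcal: spinach 0.07391, strawberries 0.01094, quinoa 0.01008, peanut butter 0.00283.
Take 2 servings of spinach: uses 92 kcal, +6.8 mg iron (running total 6.8 mg).
Take 1 serving of strawberries: uses 64 kcal, +0.7 mg iron (running total 7.5 mg).
Take 2.239 servings of quinoa: uses 533 kcal, +5.4 mg iron (running total 12.9 mg).
Filling greedily by iron-per-kcal is optimal for one linear limit, giving 12.9 mg.

12.9 mg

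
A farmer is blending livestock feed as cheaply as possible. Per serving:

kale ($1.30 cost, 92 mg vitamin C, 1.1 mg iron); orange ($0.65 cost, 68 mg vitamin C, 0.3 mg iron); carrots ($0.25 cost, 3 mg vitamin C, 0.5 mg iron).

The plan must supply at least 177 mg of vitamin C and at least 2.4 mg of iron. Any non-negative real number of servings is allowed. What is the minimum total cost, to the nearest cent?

$2.43

kale only: max(177/92, 2.4/1.1) = 2.182 servings → $2.84.
orange only: max(177/68, 2.4/0.3) = 8 servings → $5.20.
carrots only: max(177/3, 2.4/0.5) = 59 servings → $14.75.
kale + orange: the both-tight solution has a negative serving — not a feasible corner.
kale + carrots with both tight: 1.904 servings and 0.6112 servings → $2.63.
orange + carrots with both tight: 2.456 servings and 3.326 servings → $2.43.
The minimum over all feasible corners is $2.43.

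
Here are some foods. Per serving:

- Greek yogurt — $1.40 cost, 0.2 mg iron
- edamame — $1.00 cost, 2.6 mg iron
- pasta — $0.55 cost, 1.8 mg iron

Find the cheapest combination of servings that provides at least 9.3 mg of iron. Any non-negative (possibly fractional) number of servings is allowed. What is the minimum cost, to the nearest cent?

$2.84

Cost per mg of iron: pasta $0.3056, edamame $0.3846, Greek yogurt $7.0000.
With no serving limits, use only pasta: 9.3 mg / 1.8 mg = 5.167 servings × $0.55 = $2.84.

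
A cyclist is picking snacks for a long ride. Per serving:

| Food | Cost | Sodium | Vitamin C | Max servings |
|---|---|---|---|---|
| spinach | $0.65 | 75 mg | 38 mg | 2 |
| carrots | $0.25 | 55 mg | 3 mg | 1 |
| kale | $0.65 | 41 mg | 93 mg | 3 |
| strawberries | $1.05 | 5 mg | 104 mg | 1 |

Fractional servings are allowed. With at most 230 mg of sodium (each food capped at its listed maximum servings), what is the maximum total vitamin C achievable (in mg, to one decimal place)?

434.7 mg

Vitamin C per mg sodium: strawberries 20.8, kale 2.268, spinach 0.5067, carrots 0.05455.
Take 1 serving of strawberries: uses 5 mg sodium, +104.0 mg vitamin C (running total 104.0 mg).
Take 3 servings of kale: uses 123 mg sodium, +279.0 mg vitamin C (running total 383.0 mg).
Take 1.36 servings of spinach: uses 102 mg sodium, +51.7 mg vitamin C (running total 434.7 mg).
Greedy by best ratio exhausts the sodium allowance optimally: 434.7 mg.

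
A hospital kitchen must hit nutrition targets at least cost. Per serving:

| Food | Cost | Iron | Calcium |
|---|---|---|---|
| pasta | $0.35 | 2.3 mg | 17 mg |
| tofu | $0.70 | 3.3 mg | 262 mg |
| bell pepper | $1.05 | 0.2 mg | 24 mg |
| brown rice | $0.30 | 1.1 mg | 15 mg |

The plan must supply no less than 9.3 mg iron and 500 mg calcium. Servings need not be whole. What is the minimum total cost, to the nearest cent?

pasta only: max(9.3/2.3, 500/17) = 29.41 servings → $10.29.
tofu only: max(9.3/3.3, 500/262) = 2.818 servings → $1.97.
bell pepper only: max(9.3/0.2, 500/24) = 46.5 servings → $48.83.
brown rice only: max(9.3/1.1, 500/15) = 33.33 servings → $10.00.
pasta + tofu with both tight: 1.439 servings and 1.815 servings → $1.77.
pasta + bell pepper with both tight: 2.378 servings and 19.15 servings → $20.94.
pasta + brown rice: the both-tight solution has a negative serving — not a feasible corner.
tofu + bell pepper: intersection lies outside the first quadrant.
tofu + brown rice with both tight: 1.72 servings and 3.295 servings → $2.19.
bell pepper + brown rice with both tight: 17.54 servings and 5.265 servings → $20.00.
The minimum over all feasible corners is $1.77.

$1.77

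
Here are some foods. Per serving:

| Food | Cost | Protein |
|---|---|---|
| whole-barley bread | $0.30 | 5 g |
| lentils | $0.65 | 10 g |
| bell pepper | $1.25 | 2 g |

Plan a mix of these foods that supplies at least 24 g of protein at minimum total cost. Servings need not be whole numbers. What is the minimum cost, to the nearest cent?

$1.44

Cost per g of protein: whole-barley bread $0.0600, lentils $0.0650, bell pepper $0.6250.
With no serving limits, use only whole-barley bread: 24 g / 5 g = 4.8 servings × $0.30 = $1.44.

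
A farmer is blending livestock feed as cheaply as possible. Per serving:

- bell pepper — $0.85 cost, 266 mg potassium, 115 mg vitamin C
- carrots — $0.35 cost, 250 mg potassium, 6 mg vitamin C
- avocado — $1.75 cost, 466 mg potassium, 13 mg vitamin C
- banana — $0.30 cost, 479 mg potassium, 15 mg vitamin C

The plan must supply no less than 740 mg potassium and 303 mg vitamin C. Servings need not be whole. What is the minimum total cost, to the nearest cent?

For a min-cost LP with two ≥-constraints, a basic feasible solution has at most two positive variables.
bell pepper only: max(740/266, 303/115) = 2.782 servings → $2.36.
carrots only: max(740/250, 303/6) = 50.5 servings → $17.68.
avocado only: max(740/466, 303/13) = 23.31 servings → $40.79.
banana only: max(740/479, 303/15) = 20.2 servings → $6.06.
bell pepper + carrots with both tight: 2.626 servings and 0.1658 servings → $2.29.
bell pepper + avocado with both tight: 2.625 servings and 0.0898 servings → $2.39.
bell pepper + banana with both tight: 2.623 servings and 0.08811 servings → $2.26.
carrots + avocado: intersection lies outside the first quadrant.
carrots + banana with both targets exact would need a negative amount; discard.
avocado + banana: intersection lies outside the first quadrant.
So the least-cost plan costs $2.26.

$2.26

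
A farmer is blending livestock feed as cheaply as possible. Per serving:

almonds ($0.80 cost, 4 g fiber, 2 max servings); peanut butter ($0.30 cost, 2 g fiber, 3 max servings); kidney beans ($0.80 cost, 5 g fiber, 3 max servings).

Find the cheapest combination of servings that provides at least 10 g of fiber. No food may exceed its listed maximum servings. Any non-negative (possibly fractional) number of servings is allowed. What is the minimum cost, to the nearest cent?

$1.54

Cost per g of fiber: peanut butter $0.1500, kidney beans $0.1600, almonds $0.2000.
Take 3 servings of peanut butter: +6.0 g fiber for $0.90 (total $0.90, still need 4.0 g).
Take 0.8 servings of kidney beans: +4.0 g fiber for $0.64 (total $1.54, still need 0.0 g).
Filling from the cheapest source first is optimal under one linear minimum: $1.54.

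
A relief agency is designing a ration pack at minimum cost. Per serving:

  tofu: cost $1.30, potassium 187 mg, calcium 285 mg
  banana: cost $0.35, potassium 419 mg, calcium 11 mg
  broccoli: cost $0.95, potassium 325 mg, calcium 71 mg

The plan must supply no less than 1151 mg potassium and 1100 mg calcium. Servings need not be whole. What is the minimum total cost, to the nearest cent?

An LP optimum is at a vertex; with two nutrient constraints at most two foods are used. Check each candidate.
tofu only: max(1151/187, 1100/285) = 6.155 servings → $8.00.
banana only: max(1151/419, 1100/11) = 100 servings → $35.00.
broccoli only: max(1151/325, 1100/71) = 15.49 servings → $14.72.
tofu + banana with both tight: 3.819 servings and 1.042 servings → $5.33.
tofu + broccoli with both tight: 3.476 servings and 1.542 servings → $5.98.
banana + broccoli: the both-tight solution has a negative serving — not a feasible corner.
Cheapest feasible corner: $5.33.

$5.33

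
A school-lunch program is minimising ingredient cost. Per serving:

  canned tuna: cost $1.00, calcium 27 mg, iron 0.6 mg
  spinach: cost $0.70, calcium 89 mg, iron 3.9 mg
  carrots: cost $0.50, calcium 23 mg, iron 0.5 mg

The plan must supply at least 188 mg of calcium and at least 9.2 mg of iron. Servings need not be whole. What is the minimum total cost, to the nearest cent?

$1.65

This is a tiny linear program; its minimum lies at a vertex of the feasible set. List the vertices and price them.
canned tuna only: max(188/27, 9.2/0.6) = 15.33 servings → $15.33.
spinach only: max(188/89, 9.2/3.9) = 2.359 servings → $1.65.
carrots only: max(188/23, 9.2/0.5) = 18.4 servings → $9.20.
canned tuna + spinach with both targets exact would need a negative amount; discard.
canned tuna + carrots: the both-tight solution has a negative serving — not a feasible corner.
spinach + carrots: intersection lies outside the first quadrant.
Cheapest feasible corner: $1.65.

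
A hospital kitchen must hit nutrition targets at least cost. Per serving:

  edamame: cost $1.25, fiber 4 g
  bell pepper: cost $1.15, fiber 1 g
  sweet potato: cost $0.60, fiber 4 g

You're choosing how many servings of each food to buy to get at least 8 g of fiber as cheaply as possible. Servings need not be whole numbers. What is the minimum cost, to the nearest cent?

$1.20

Cost per g of fiber: sweet potato $0.1500, edamame $0.3125, bell pepper $1.1500.
With no serving limits, use only sweet potato: 8 g / 4 g = 2 servings × $0.60 = $1.20.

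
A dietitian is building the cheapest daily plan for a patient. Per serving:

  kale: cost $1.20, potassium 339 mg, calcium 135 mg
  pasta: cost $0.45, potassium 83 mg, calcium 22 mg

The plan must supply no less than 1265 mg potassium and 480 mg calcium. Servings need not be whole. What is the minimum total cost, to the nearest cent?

Compare the cost at each extreme point of the feasible region.
kale only: max(1265/339, 480/135) = 3.732 servings → $4.48.
pasta only: max(1265/83, 480/22) = 21.82 servings → $9.82.
kale + pasta with both tight: 3.205 servings and 2.15 servings → $4.81.
So the least-cost plan costs $4.48.

$4.48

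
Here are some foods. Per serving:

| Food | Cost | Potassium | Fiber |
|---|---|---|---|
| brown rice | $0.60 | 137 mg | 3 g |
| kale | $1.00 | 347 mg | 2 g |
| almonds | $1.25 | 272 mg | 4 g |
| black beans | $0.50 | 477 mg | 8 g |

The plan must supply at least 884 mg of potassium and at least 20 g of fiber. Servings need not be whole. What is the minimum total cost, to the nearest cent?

$1.25

For a min-cost LP with two ≥-constraints, a basic feasible solution has at most two positive variables.
brown rice only: max(884/137, 20/3) = 6.667 servings → $4.00.
kale only: max(884/347, 20/2) = 10 servings → $10.00.
almonds only: max(884/272, 20/4) = 5 servings → $6.25.
black beans only: max(884/477, 20/8) = 2.5 servings → $1.25.
brown rice + kale with both targets exact would need a negative amount; discard.
brown rice + almonds: the both-tight solution has a negative serving — not a feasible corner.
brown rice + black beans: the both-tight solution has a negative serving — not a feasible corner.
kale + almonds: the both-tight solution has a negative serving — not a feasible corner.
kale + black beans: the both-tight solution has a negative serving — not a feasible corner.
almonds + black beans: the both-tight solution has a negative serving — not a feasible corner.
So the least-cost plan costs $1.25.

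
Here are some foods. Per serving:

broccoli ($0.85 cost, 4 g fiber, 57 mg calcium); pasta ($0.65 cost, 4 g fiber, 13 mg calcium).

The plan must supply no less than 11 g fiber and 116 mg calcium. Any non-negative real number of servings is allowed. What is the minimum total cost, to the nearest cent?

With two linear requirements the optimum uses one or two foods; enumerate the corners.
broccoli only: max(11/4, 116/57) = 2.75 servings → $2.34.
pasta only: max(11/4, 116/13) = 8.923 servings → $5.80.
broccoli + pasta with both tight: 1.824 servings and 0.9261 servings → $2.15.
So the least-cost plan costs $2.15.

$2.15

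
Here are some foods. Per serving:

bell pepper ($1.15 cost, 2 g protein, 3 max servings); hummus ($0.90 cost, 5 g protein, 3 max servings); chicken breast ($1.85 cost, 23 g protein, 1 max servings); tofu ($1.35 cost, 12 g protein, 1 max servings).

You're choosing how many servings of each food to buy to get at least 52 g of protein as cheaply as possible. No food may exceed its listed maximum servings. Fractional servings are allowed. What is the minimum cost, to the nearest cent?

Cost per g of protein: chicken breast $0.0804, tofu $0.1125, hummus $0.1800, bell pepper $0.5750.
Take 1 serving of chicken breast: +23.0 g protein for $1.85 (total $1.85, still need 29.0 g).
Take 1 serving of tofu: +12.0 g protein for $1.35 (total $3.20, still need 17.0 g).
Take 3 servings of hummus: +15.0 g protein for $2.70 (total $5.90, still need 2.0 g).
Take 1 serving of bell pepper: +2.0 g protein for $1.15 (total $7.05, still need 0.0 g).
Filling from the cheapest source first is optimal under one linear minimum: $7.05.

$7.05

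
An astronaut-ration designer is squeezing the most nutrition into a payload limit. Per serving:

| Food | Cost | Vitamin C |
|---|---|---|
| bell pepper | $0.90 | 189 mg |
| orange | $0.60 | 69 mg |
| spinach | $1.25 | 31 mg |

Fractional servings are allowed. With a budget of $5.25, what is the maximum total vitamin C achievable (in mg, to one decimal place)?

1102.5 mg

Vitamin C per dollar: bell pepper 210, orange 115, spinach 24.8.
With no serving limits, spend the whole cost allowance on bell pepper: $5.25 / $0.90 × 189 mg = 1102.5 mg.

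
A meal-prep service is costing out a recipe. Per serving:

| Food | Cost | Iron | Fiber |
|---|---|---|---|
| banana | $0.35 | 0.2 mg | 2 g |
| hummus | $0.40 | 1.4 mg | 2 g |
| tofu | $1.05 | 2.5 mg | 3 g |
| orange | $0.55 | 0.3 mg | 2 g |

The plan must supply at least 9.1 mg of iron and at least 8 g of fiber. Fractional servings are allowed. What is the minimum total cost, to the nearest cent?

$2.60

Two binding constraints pin down two serving amounts, so the optimal mix uses at most two foods. The candidates are each food alone (scaled to the tighter of iron/fiber) and each pair with both constraints tight.
banana only: max(9.1/0.2, 8/2) = 45.5 servings → $15.93.
hummus only: max(9.1/1.4, 8/2) = 6.5 servings → $2.60.
tofu only: max(9.1/2.5, 8/3) = 3.64 servings → $3.82.
orange only: max(9.1/0.3, 8/2) = 30.33 servings → $16.68.
banana + hummus: intersection lies outside the first quadrant.
banana + tofu: intersection lies outside the first quadrant.
banana + orange: intersection lies outside the first quadrant.
hummus + tofu: intersection lies outside the first quadrant.
hummus + orange with both targets exact would need a negative amount; discard.
tofu + orange: intersection lies outside the first quadrant.
Cheapest feasible corner: $2.60.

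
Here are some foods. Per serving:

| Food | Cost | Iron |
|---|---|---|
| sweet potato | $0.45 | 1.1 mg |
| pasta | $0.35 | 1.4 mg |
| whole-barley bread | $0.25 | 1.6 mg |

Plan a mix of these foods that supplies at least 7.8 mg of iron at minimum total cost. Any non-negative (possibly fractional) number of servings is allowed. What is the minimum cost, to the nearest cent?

$1.22

Cost per mg of iron: whole-barley bread $0.1562, pasta $0.2500, sweet potato $0.4091.
With no serving limits, use only whole-barley bread: 7.8 mg / 1.6 mg = 4.875 servings × $0.25 = $1.22.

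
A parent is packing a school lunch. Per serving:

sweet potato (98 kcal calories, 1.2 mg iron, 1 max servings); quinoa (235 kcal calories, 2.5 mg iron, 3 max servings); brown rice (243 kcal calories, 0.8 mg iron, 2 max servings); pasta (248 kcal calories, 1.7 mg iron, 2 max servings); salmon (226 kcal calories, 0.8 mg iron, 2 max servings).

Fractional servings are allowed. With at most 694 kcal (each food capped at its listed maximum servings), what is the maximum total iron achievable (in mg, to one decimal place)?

Iron per kcal: sweet potato 0.01224, quinoa 0.01064, pasta 0.006855, salmon 0.00354, brown rice 0.003292.
Take 1 serving of sweet potato: uses 98 kcal, +1.2 mg iron (running total 1.2 mg).
Take 2.536 servings of quinoa: uses 596 kcal, +6.3 mg iron (running total 7.5 mg).
Filling greedily by iron-per-kcal is optimal for one linear limit, giving 7.5 mg.

7.5 mg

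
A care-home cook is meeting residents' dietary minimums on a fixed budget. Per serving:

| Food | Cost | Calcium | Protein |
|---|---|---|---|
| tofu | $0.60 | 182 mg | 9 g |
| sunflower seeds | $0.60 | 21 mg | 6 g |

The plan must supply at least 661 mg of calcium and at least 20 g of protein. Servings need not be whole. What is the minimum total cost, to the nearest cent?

$2.18

Check every corner: each single food scaled to meet both minima, and each pair solved so both constraints bind.
tofu only: max(661/182, 20/9) = 3.632 servings → $2.18.
sunflower seeds only: max(661/21, 20/6) = 31.48 servings → $18.89.
tofu + sunflower seeds: intersection lies outside the first quadrant.
Cheapest feasible corner: $2.18.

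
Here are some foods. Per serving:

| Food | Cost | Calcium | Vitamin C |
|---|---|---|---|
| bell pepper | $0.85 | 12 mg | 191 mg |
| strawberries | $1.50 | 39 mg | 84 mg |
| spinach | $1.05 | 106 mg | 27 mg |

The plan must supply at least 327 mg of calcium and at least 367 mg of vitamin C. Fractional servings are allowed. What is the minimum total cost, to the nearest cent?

$4.34

bell pepper only: max(327/12, 367/191) = 27.25 servings → $23.16.
strawberries only: max(327/39, 367/84) = 8.385 servings → $12.58.
spinach only: max(327/106, 367/27) = 13.59 servings → $14.27.
bell pepper + strawberries with both targets exact would need a negative amount; discard.
bell pepper + spinach with both tight: 1.51 servings and 2.914 servings → $4.34.
strawberries + spinach with both tight: 3.83 servings and 1.676 servings → $7.51.
Cheapest feasible corner: $4.34.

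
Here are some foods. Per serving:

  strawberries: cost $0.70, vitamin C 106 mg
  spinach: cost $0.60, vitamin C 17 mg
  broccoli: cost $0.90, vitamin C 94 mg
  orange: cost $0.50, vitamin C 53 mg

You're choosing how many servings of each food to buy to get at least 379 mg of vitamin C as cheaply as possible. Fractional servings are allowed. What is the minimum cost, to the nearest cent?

$2.50

Cost per mg of vitamin C: strawberries $0.0066, orange $0.0094, broccoli $0.0096, spinach $0.0353.
With no serving limits, use only strawberries: 379 mg / 106 mg = 3.575 servings × $0.70 = $2.50.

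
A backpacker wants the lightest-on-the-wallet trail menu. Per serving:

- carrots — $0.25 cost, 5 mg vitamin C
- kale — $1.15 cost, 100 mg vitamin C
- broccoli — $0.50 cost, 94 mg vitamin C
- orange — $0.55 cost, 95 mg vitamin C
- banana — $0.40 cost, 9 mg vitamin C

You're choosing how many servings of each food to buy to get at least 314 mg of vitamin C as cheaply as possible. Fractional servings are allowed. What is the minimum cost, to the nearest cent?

$1.67

Cost per mg of vitamin C: broccoli $0.0053, orange $0.0058, kale $0.0115, banana $0.0444, carrots $0.0500.
With no serving limits, use only broccoli: 314 mg / 94 mg = 3.34 servings × $0.50 = $1.67.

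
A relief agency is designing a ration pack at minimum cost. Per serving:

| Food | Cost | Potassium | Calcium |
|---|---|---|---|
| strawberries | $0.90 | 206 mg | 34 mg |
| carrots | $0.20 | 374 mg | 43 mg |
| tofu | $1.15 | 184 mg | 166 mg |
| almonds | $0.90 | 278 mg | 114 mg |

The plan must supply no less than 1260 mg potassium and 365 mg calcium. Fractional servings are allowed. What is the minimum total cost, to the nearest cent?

$1.70

An LP optimum is at a vertex; with two nutrient constraints at most two foods are used. Check each candidate.
strawberries only: max(1260/206, 365/34) = 10.74 servings → $9.66.
carrots only: max(1260/374, 365/43) = 8.488 servings → $1.70.
tofu only: max(1260/184, 365/166) = 6.848 servings → $7.88.
almonds only: max(1260/278, 365/114) = 4.532 servings → $4.08.
strawberries + carrots: the both-tight solution has a negative serving — not a feasible corner.
strawberries + tofu with both tight: 5.082 servings and 1.158 servings → $5.91.
strawberries + almonds with both tight: 3.005 servings and 2.305 servings → $4.78.
carrots + tofu with both tight: 2.621 servings and 1.52 servings → $2.27.
carrots + almonds with both tight: 1.374 servings and 2.683 servings → $2.69.
tofu + almonds: the both-tight solution has a negative serving — not a feasible corner.
Cheapest feasible corner: $1.70.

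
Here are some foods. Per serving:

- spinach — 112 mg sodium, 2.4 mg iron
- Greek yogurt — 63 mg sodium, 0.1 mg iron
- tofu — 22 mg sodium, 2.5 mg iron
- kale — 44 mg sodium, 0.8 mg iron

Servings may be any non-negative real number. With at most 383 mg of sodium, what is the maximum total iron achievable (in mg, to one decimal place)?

43.5 mg

Iron per mg sodium: tofu 0.1136, spinach 0.02143, kale 0.01818, Greek yogurt 0.001587.
With no serving limits, spend the whole sodium allowance on tofu: 383 mg / 22 mg × 2.5 mg = 43.5 mg.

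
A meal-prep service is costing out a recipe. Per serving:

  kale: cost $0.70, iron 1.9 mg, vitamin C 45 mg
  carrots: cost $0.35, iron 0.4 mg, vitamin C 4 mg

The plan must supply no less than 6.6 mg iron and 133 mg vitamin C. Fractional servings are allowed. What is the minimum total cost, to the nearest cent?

$2.43

This is a tiny linear program; its minimum lies at a vertex of the feasible set. List the vertices and price them.
kale only: max(6.6/1.9, 133/45) = 3.474 servings → $2.43.
carrots only: max(6.6/0.4, 133/4) = 33.25 servings → $11.64.
kale + carrots with both tight: 2.577 servings and 4.26 servings → $3.29.
Cheapest feasible corner: $2.43.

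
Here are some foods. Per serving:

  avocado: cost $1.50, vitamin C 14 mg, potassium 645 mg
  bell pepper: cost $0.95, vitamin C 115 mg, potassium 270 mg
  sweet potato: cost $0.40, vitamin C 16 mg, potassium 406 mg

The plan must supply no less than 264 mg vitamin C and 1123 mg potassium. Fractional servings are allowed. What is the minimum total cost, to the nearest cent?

$2.55

Check every corner: each single food scaled to meet both minima, and each pair solved so both constraints bind.
avocado only: max(264/14, 1123/645) = 18.86 servings → $28.29.
bell pepper only: max(264/115, 1123/270) = 4.159 servings → $3.95.
sweet potato only: max(264/16, 1123/406) = 16.5 servings → $6.60.
avocado + bell pepper with both tight: 0.822 servings and 2.196 servings → $3.32.
avocado + sweet potato with both targets exact would need a negative amount; discard.
bell pepper + sweet potato with both tight: 2.106 servings and 1.366 servings → $2.55.
So the least-cost plan costs $2.55.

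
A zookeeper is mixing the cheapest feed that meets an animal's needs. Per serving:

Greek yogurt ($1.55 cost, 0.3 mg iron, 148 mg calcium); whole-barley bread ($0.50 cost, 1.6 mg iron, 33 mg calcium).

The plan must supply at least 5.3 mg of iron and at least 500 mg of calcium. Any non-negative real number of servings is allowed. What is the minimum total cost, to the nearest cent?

$5.67

Greek yogurt only: max(5.3/0.3, 500/148) = 17.67 servings → $27.38.
whole-barley bread only: max(5.3/1.6, 500/33) = 15.15 servings → $7.58.
Greek yogurt + whole-barley bread with both tight: 2.755 servings and 2.796 servings → $5.67.
So the least-cost plan costs $5.67.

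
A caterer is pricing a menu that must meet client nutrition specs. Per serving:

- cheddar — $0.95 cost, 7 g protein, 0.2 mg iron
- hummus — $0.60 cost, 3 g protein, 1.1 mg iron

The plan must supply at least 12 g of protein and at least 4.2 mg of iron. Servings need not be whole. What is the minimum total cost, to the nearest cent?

The cheapest plan sits at a corner of the feasible region — with two constraints it uses at most two foods.
cheddar only: max(12/7, 4.2/0.2) = 21 servings → $19.95.
hummus only: max(12/3, 4.2/1.1) = 4 servings → $2.40.
cheddar + hummus with both tight: 0.08451 servings and 3.803 servings → $2.36.
The minimum over all feasible corners is $2.36.

$2.36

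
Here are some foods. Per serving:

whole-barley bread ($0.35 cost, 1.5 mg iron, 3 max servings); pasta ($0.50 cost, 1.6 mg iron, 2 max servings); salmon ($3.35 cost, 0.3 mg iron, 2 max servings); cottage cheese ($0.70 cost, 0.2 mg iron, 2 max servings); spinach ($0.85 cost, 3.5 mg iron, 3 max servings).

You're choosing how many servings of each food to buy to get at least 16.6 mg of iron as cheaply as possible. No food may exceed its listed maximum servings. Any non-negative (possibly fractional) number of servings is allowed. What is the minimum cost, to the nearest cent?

Cost per mg of iron: whole-barley bread $0.2333, spinach $0.2429, pasta $0.3125, cottage cheese $3.5000, salmon $11.1667.
Take 3 servings of whole-barley bread: +4.5 mg iron for $1.05 (total $1.05, still need 12.1 mg).
Take 3 servings of spinach: +10.5 mg iron for $2.55 (total $3.60, still need 1.6 mg).
Take 1 serving of pasta: +1.6 mg iron for $0.50 (total $4.10, still need 0.0 mg).
Greedy by cheapest-per-mg is optimal for a single linear constraint, so the minimum cost is $4.10.

$4.10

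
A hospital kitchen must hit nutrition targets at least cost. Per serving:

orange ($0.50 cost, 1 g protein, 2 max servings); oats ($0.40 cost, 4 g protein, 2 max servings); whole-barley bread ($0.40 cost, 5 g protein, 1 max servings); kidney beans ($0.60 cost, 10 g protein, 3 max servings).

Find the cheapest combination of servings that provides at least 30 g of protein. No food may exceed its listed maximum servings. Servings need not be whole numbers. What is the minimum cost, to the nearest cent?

$1.80

Cost per g of protein: kidney beans $0.0600, whole-barley bread $0.0800, oats $0.1000, orange $0.5000.
Take 3 servings of kidney beans: +30.0 g protein for $1.80 (total $1.80, still need 0.0 g).
Greedy by cheapest-per-g is optimal for a single linear constraint, so the minimum cost is $1.80.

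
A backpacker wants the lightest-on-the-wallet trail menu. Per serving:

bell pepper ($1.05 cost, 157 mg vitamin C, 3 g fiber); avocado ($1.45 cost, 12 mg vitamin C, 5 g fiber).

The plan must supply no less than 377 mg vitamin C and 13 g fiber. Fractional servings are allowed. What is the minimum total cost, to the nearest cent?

For a min-cost LP with two ≥-constraints, a basic feasible solution has at most two positive variables.
bell pepper only: max(377/157, 13/3) = 4.333 servings → $4.55.
avocado only: max(377/12, 13/5) = 31.42 servings → $45.55.
bell pepper + avocado with both tight: 2.308 servings and 1.215 servings → $4.19.
Cheapest feasible corner: $4.19.

$4.19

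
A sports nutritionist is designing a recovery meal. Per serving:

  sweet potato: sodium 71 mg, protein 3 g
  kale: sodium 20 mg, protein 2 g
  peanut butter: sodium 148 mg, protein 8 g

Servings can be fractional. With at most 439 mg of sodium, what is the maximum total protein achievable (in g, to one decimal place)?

43.9 g

Protein per mg sodium: kale 0.1, peanut butter 0.05405, sweet potato 0.04225.
With no serving limits, spend the whole sodium allowance on kale: 439 mg / 20 mg × 2 g = 43.9 g.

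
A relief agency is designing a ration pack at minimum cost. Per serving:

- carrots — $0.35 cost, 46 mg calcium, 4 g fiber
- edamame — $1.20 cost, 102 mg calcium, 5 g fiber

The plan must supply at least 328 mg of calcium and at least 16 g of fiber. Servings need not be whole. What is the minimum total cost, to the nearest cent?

At the optimum either one food covers both requirements or two foods hit both targets exactly; no other combination can be cheaper.
carrots only: max(328/46, 16/4) = 7.13 servings → $2.50.
edamame only: max(328/102, 16/5) = 3.216 servings → $3.86.
carrots + edamame with both targets exact would need a negative amount; discard.
So the least-cost plan costs $2.50.

$2.50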